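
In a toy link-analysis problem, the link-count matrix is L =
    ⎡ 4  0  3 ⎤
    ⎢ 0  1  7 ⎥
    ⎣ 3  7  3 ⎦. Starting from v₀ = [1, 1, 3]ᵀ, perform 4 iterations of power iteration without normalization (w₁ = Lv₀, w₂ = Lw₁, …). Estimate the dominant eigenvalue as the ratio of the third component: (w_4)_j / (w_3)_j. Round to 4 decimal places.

w1 = Lv₀ = (13, 22, 19)
w2 = Lw1 = (109, 155, 250)
w3 = Lw2 = (1186, 1905, 2162)
w4 = Lw3 = (11230, 17039, 23379)
Ratio at component: 23379 / 2162 = 10.8136

λ ≈ 10.8136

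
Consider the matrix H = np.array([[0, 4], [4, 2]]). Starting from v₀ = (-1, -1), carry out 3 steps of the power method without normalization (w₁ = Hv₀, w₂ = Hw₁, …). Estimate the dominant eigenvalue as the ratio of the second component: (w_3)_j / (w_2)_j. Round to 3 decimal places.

w1 = Hv₀ = (-4, -6)
w2 = Hw1 = (-24, -28)
w3 = Hw2 = (-112, -152)
Ratio at component: -152 / -28 = 5.429

5.429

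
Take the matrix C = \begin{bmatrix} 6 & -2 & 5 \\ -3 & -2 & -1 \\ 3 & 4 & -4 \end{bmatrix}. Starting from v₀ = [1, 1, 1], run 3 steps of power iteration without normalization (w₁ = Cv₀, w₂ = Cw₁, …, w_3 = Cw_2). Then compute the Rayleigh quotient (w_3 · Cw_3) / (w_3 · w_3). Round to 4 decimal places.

w1 = Cv₀ = (9, -6, 3)
w2 = Cw1 = (81, -18, -9)
w3 = Cw2 = (477, -198, 207)
Cw3 = (4293, -1242, -189)
w3·Cw3 = 477·4293 + (-198)·(-1242) + 207·(-189) = 2254554; w3·w3 = 477·477 + (-198)·(-198) + 207·207 = 309582
λ ≈ 2254554/309582 = 7.2826

λ ≈ 7.2826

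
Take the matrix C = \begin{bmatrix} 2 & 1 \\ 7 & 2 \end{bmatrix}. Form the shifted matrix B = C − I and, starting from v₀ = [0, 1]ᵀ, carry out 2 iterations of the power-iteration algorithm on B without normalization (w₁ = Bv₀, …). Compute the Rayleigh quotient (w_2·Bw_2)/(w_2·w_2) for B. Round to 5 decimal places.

B = C − I has rows (1, 1); (7, 1)
w1 = Bv₀ = (1·0 + 1·1; 7·0 + 1·1) = (1, 1)
w2 = Bw1 = (1·1 + 1·1; 7·1 + 1·1) = (2, 8)
Bw2 = (10, 22)
w2·Bw2 = 196; w2·w2 = 68; μ ≈ 196/68 = 2.88235

μ ≈ 2.88235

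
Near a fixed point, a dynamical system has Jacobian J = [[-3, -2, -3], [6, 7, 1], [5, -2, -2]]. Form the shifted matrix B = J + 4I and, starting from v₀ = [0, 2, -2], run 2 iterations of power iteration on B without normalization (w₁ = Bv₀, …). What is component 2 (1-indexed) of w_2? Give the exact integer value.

B = J + 4I has rows (1, -2, -3); (6, 11, 1); (5, -2, 2)
w1 = Bv₀ = (2, 20, -8)
w2 = Bw1 = (-14, 224, -46)
Requested component of w2: 224

224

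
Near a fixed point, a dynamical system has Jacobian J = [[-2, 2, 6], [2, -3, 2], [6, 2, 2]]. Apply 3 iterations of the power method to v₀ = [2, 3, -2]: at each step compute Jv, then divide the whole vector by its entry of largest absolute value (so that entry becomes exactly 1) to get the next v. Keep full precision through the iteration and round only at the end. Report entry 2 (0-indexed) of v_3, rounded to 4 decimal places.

Jv0 = (-10.00000, -9.00000, 14.00000); divide by 14.00000 → v1 = (-0.71429, -0.64286, 1.00000)
Jv1 = (6.14286, 2.50000, -3.57143); divide by 6.14286 → v2 = (1.00000, 0.40698, -0.58140)
Jv2 = (-4.67442, -0.38372, 5.65116); divide by 5.65116 → v3 = (-0.82716, -0.06790, 1.00000)
Requested entry of v3: 486/486 = 1.0000

1.0000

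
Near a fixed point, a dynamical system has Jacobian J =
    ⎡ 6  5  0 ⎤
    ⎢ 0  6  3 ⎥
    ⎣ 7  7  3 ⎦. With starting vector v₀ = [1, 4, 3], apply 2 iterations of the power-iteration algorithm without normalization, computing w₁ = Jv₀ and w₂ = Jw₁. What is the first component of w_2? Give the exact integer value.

321

w1 = Jv₀ = (26, 33, 44)
w2 = Jw1 = (321, 330, 545)
The requested component of w2 is 321.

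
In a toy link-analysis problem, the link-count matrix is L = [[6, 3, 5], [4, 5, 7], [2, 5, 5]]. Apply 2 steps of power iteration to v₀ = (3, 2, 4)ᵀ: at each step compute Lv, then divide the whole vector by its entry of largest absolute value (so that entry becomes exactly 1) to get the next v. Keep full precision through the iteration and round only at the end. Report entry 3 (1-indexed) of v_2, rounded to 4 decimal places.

0.7640

Lv0 = (44.00000, 50.00000, 36.00000); divide by 50.00000 → v1 = (0.88000, 1.00000, 0.72000)
Lv1 = (11.88000, 13.56000, 10.36000); divide by 13.56000 → v2 = (0.87611, 1.00000, 0.76401)
Requested entry of v2: 518/678 = 0.7640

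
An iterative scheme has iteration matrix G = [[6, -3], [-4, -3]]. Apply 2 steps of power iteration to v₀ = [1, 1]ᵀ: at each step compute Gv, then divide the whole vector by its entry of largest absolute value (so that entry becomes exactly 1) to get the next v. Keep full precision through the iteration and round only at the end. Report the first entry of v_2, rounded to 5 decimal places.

1.00000

Gv0 = (3.000000, -7.000000); divide by -7.000000 → v1 = (-0.428571, 1.000000)
Gv1 = (-5.571429, -1.285714); divide by -5.571429 → v2 = (1.000000, 0.230769)
Requested entry of v2: 39/39 = 1.00000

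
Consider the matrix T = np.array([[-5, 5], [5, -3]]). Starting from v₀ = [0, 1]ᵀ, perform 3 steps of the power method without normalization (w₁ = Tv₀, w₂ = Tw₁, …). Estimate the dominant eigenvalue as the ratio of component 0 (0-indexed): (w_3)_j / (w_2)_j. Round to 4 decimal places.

w1 = Tv₀ = ((-5)·0 + 5·1; 5·0 + (-3)·1) = (5, -3)
w2 = Tw1 = ((-5)·5 + 5·(-3); 5·5 + (-3)·(-3)) = (-40, 34)
w3 = Tw2 = (370, -302)
Ratio at component: 370 / -40 = -9.2500

λ ≈ -9.2500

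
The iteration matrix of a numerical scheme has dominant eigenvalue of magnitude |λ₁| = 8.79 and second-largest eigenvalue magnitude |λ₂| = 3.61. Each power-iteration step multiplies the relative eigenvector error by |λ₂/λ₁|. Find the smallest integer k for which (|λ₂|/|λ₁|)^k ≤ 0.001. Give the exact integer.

8

|λ₂/λ₁| = 3.61/8.79 = 0.41069
Need k ≥ ln(0.001) / ln(0.41069) = -6.9078 / -0.8899 ≈ 7.762
Smallest integer k satisfying the bound: 8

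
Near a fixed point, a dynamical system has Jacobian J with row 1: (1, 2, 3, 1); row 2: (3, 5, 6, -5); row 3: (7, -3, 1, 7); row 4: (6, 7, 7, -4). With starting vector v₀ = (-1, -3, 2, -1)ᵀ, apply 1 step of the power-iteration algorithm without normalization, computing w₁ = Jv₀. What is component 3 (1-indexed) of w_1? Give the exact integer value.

w1 = Jv₀ = (-2, -1, -3, -9)
The requested component of w1 is -3.

-3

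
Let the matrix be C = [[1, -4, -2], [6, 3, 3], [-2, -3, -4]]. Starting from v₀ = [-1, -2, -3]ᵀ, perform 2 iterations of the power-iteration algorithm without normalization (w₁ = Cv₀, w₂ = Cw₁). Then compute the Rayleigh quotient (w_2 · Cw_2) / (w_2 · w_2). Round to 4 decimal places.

2.8986

w1 = Cv₀ = (1·(-1) + (-4)·(-2) + (-2)·(-3); 6·(-1) + 3·(-2) + 3·(-3); (-2)·(-1) + (-3)·(-2) + (-4)·(-3)) = (13, -21, 20)
w2 = Cw1 = (1·13 + (-4)·(-21) + (-2)·20; 6·13 + 3·(-21) + 3·20; (-2)·13 + (-3)·(-21) + (-4)·20) = (57, 75, -43)
Cw2 = (-157, 438, -167)
w2·Cw2 = 57·(-157) + 75·438 + (-43)·(-167) = 31082; w2·w2 = 57·57 + 75·75 + (-43)·(-43) = 10723
λ ≈ 31082/10723 = 2.8986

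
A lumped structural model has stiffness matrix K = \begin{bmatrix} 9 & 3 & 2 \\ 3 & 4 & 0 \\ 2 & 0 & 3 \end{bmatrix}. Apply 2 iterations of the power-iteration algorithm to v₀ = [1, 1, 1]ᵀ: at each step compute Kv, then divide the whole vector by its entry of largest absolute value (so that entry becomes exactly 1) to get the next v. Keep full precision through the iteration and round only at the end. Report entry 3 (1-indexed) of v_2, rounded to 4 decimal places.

Kv0 = (14.00000, 7.00000, 5.00000); divide by 14.00000 → v1 = (1.00000, 0.50000, 0.35714)
Kv1 = (11.21429, 5.00000, 3.07143); divide by 11.21429 → v2 = (1.00000, 0.44586, 0.27389)
Requested entry of v2: 43/157 = 0.2739

0.2739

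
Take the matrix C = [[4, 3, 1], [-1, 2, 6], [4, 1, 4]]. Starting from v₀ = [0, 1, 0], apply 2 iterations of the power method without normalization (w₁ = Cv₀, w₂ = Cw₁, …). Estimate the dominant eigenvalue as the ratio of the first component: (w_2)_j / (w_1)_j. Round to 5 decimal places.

w1 = Cv₀ = (3, 2, 1)
w2 = Cw1 = (19, 7, 18)
Ratio at component: 19 / 3 = 6.33333

λ ≈ 6.33333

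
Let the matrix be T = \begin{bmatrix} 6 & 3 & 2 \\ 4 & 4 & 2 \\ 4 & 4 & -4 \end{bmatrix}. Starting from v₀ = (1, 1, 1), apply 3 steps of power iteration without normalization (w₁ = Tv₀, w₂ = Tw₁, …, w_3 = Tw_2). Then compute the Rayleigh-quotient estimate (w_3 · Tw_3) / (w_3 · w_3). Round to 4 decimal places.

λ ≈ 9.8346

w1 = Tv₀ = (11, 10, 4)
w2 = Tw1 = (104, 92, 68)
w3 = Tw2 = (1036, 920, 512)
Tw3 = (10000, 8848, 5776)
w3·Tw3 = 1036·10000 + 920·8848 + 512·5776 = 21457472; w3·w3 = 1036·1036 + 920·920 + 512·512 = 2181840
λ ≈ 21457472/2181840 = 9.8346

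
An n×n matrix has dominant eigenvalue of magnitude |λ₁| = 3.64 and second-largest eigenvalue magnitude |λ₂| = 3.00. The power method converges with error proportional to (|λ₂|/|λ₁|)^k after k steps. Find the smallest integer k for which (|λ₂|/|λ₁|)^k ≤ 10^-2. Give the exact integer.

|λ₂/λ₁| = 3.00/3.64 = 0.82418
Need k ≥ ln(10^-2) / ln(0.82418) = -4.6052 / -0.1934 ≈ 23.815
Smallest integer k satisfying the bound: 24

24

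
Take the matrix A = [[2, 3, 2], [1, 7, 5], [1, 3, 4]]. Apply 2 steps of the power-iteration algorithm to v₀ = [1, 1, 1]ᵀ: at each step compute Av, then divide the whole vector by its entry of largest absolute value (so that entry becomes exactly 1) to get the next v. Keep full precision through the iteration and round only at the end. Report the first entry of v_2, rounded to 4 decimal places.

Av0 = (7.00000, 13.00000, 8.00000); divide by 13.00000 → v1 = (0.53846, 1.00000, 0.61538)
Av1 = (5.30769, 10.61538, 6.00000); divide by 10.61538 → v2 = (0.50000, 1.00000, 0.56522)
Requested entry of v2: 69/138 = 0.5000

0.5000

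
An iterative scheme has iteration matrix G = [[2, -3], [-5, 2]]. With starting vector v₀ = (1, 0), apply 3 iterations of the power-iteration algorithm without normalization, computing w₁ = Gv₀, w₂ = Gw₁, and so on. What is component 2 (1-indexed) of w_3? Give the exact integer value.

w1 = Gv₀ = (2, -5)
w2 = Gw1 = (19, -20)
w3 = Gw2 = (98, -135)
The requested component of w3 is -135.

-135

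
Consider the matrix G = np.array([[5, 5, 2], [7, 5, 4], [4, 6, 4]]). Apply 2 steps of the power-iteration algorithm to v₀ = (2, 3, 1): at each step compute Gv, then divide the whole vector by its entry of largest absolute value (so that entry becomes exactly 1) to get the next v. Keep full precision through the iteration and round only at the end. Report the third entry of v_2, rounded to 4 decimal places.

0.8987

Gv0 = (27.00000, 33.00000, 30.00000); divide by 33.00000 → v1 = (0.81818, 1.00000, 0.90909)
Gv1 = (10.90909, 14.36364, 12.90909); divide by 14.36364 → v2 = (0.75949, 1.00000, 0.89873)
Requested entry of v2: 426/474 = 0.8987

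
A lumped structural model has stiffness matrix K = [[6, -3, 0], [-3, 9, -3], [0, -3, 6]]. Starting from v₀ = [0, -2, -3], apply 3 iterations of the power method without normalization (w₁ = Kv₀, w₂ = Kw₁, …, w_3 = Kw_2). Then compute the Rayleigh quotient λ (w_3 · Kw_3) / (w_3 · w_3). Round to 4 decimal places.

10.1583

w1 = Kv₀ = (6·0 + (-3)·(-2) + 0·(-3); (-3)·0 + 9·(-2) + (-3)·(-3); 0·0 + (-3)·(-2) + 6·(-3)) = (6, -9, -12)
w2 = Kw1 = (6·6 + (-3)·(-9) + 0·(-12); (-3)·6 + 9·(-9) + (-3)·(-12); 0·6 + (-3)·(-9) + 6·(-12)) = (63, -63, -45)
w3 = Kw2 = (567, -621, -81)
Kw3 = (5265, -7047, 1377)
w3·Kw3 = 567·5265 + (-621)·(-7047) + (-81)·1377 = 7249905; w3·w3 = 567·567 + (-621)·(-621) + (-81)·(-81) = 713691
λ ≈ 7249905/713691 = 10.1583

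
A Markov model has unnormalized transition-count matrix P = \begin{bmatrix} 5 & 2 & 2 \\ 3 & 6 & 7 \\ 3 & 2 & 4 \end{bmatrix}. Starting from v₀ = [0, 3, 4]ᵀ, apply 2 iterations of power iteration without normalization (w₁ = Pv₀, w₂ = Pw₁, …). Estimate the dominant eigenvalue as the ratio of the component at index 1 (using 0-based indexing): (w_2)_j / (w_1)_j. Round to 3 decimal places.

w1 = Pv₀ = (5·0 + 2·3 + 2·4; 3·0 + 6·3 + 7·4; 3·0 + 2·3 + 4·4) = (14, 46, 22)
w2 = Pw1 = (5·14 + 2·46 + 2·22; 3·14 + 6·46 + 7·22; 3·14 + 2·46 + 4·22) = (206, 472, 222)
Ratio at component: 472 / 46 = 10.261

10.261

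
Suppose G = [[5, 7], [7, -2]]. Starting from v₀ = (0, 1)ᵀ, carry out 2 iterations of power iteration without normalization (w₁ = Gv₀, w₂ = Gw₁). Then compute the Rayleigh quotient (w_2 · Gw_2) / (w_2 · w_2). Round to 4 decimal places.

3.7443

w1 = Gv₀ = (7, -2)
w2 = Gw1 = (21, 53)
Gw2 = (476, 41)
w2·Gw2 = 21·476 + 53·41 = 12169; w2·w2 = 21·21 + 53·53 = 3250
λ ≈ 12169/3250 = 3.7443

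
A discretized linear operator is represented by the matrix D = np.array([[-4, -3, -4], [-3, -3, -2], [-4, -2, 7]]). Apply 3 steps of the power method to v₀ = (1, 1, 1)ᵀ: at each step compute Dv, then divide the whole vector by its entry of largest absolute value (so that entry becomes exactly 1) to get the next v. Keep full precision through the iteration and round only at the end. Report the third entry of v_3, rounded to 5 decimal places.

Dv0 = (-11.000000, -8.000000, 1.000000); divide by -11.000000 → v1 = (1.000000, 0.727273, -0.090909)
Dv1 = (-5.818182, -5.000000, -6.090909); divide by -6.090909 → v2 = (0.955224, 0.820896, 1.000000)
Dv2 = (-10.283582, -7.328358, 1.537313); divide by -10.283582 → v3 = (1.000000, 0.712627, -0.149492)
Requested entry of v3: 103/-689 = -0.14949

-0.14949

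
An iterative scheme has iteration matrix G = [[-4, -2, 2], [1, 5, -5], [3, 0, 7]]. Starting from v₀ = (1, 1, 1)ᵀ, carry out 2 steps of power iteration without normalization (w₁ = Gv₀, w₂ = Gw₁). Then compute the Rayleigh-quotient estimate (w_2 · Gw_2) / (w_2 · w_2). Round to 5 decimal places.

w1 = Gv₀ = ((-4)·1 + (-2)·1 + 2·1; 1·1 + 5·1 + (-5)·1; 3·1 + 0·1 + 7·1) = (-4, 1, 10)
w2 = Gw1 = ((-4)·(-4) + (-2)·1 + 2·10; 1·(-4) + 5·1 + (-5)·10; 3·(-4) + 0·1 + 7·10) = (34, -49, 58)
Gw2 = (78, -501, 508)
w2·Gw2 = 34·78 + (-49)·(-501) + 58·508 = 56665; w2·w2 = 34·34 + (-49)·(-49) + 58·58 = 6921
λ ≈ 56665/6921 = 8.18740

8.18740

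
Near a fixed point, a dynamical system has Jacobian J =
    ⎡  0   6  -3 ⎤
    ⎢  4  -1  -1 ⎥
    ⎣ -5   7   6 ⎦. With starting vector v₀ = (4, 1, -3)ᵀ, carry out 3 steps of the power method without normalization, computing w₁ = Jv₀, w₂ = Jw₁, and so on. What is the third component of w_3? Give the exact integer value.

-1304

w1 = Jv₀ = (0·4 + 6·1 + (-3)·(-3); 4·4 + (-1)·1 + (-1)·(-3); (-5)·4 + 7·1 + 6·(-3)) = (15, 18, -31)
w2 = Jw1 = (0·15 + 6·18 + (-3)·(-31); 4·15 + (-1)·18 + (-1)·(-31); (-5)·15 + 7·18 + 6·(-31)) = (201, 73, -135)
w3 = Jw2 = (843, 866, -1304)
The requested component of w3 is -1304.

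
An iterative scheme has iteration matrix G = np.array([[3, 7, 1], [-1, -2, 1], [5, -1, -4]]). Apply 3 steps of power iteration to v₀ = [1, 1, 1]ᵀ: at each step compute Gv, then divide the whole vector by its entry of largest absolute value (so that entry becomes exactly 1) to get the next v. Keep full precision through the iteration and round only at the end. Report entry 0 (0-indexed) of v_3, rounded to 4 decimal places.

-0.5159

Gv0 = (11.00000, -2.00000, 0.00000); divide by 11.00000 → v1 = (1.00000, -0.18182, 0.00000)
Gv1 = (1.72727, -0.63636, 5.18182); divide by 5.18182 → v2 = (0.33333, -0.12281, 1.00000)
Gv2 = (1.14035, 0.91228, -2.21053); divide by -2.21053 → v3 = (-0.51587, -0.41270, 1.00000)
Requested entry of v3: 65/-126 = -0.5159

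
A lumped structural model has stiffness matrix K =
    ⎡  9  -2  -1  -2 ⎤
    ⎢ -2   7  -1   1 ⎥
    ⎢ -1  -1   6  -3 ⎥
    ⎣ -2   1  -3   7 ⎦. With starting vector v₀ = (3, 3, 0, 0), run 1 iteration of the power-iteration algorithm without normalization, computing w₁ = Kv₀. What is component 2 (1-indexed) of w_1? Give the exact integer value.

w1 = Kv₀ = (9·3 + (-2)·3 + (-1)·0 + (-2)·0; (-2)·3 + 7·3 + (-1)·0 + 1·0; (-1)·3 + (-1)·3 + 6·0 + (-3)·0; (-2)·3 + 1·3 + (-3)·0 + 7·0) = (21, 15, -6, -3)
The requested component of w1 is 15.

15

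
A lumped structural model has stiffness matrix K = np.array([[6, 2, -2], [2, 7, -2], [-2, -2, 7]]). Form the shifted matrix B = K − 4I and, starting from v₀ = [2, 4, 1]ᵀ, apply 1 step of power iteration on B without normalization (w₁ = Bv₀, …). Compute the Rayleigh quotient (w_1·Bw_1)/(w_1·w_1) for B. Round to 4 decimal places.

6.5119

B = K − 4I has rows (2, 2, -2); (2, 3, -2); (-2, -2, 3)
w1 = Bv₀ = (2·2 + 2·4 + (-2)·1; 2·2 + 3·4 + (-2)·1; (-2)·2 + (-2)·4 + 3·1) = (10, 14, -9)
Bw1 = (66, 80, -75)
w1·Bw1 = 2455; w1·w1 = 377; μ ≈ 2455/377 = 6.5119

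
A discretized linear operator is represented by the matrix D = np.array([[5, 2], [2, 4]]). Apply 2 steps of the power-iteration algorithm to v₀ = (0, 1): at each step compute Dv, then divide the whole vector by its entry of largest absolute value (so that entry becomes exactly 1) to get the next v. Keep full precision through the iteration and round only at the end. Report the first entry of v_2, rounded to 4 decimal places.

Dv0 = (2.00000, 4.00000); divide by 4.00000 → v1 = (0.50000, 1.00000)
Dv1 = (4.50000, 5.00000); divide by 5.00000 → v2 = (0.90000, 1.00000)
Requested entry of v2: 18/20 = 0.9000

0.9000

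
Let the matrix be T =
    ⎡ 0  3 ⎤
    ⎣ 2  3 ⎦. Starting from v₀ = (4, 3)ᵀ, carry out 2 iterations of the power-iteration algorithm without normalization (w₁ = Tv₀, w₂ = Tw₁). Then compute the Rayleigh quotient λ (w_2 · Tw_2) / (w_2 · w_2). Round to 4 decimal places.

w1 = Tv₀ = (9, 17)
w2 = Tw1 = (51, 69)
Tw2 = (207, 309)
w2·Tw2 = 51·207 + 69·309 = 31878; w2·w2 = 51·51 + 69·69 = 7362
λ ≈ 31878/7362 = 4.3301

4.3301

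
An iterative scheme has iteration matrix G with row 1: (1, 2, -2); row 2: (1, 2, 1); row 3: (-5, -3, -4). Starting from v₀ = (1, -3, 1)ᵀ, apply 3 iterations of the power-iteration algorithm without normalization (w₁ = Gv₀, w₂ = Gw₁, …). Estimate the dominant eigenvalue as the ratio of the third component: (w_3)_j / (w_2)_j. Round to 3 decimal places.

-1.447

w1 = Gv₀ = (-7, -4, 0)
w2 = Gw1 = (-15, -15, 47)
w3 = Gw2 = (-139, 2, -68)
Ratio at component: -68 / 47 = -1.447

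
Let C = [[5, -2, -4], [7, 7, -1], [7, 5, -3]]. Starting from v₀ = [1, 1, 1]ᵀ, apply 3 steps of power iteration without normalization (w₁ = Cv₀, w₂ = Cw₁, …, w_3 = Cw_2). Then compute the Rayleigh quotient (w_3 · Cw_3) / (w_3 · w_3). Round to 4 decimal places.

w1 = Cv₀ = (5·1 + (-2)·1 + (-4)·1; 7·1 + 7·1 + (-1)·1; 7·1 + 5·1 + (-3)·1) = (-1, 13, 9)
w2 = Cw1 = (5·(-1) + (-2)·13 + (-4)·9; 7·(-1) + 7·13 + (-1)·9; 7·(-1) + 5·13 + (-3)·9) = (-67, 75, 31)
w3 = Cw2 = (-609, 25, -187)
Cw3 = (-2347, -3901, -3577)
w3·Cw3 = (-609)·(-2347) + 25·(-3901) + (-187)·(-3577) = 2000697; w3·w3 = (-609)·(-609) + 25·25 + (-187)·(-187) = 406475
λ ≈ 2000697/406475 = 4.9221

4.9221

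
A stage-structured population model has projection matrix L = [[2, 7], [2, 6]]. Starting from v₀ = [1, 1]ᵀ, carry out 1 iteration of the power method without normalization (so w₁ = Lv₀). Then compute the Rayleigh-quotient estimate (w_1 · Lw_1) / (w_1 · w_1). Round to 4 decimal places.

w1 = Lv₀ = (2·1 + 7·1; 2·1 + 6·1) = (9, 8)
Lw1 = (74, 66)
w1·Lw1 = 9·74 + 8·66 = 1194; w1·w1 = 9·9 + 8·8 = 145
λ ≈ 1194/145 = 8.2345

λ ≈ 8.2345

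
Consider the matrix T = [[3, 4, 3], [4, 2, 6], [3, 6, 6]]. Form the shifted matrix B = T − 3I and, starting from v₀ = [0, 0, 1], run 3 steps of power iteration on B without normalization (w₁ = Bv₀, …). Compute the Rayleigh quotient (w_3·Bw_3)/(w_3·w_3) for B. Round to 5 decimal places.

9.40421

B = T − 3I has rows (0, 4, 3); (4, -1, 6); (3, 6, 3)
w1 = Bv₀ = (0·0 + 4·0 + 3·1; 4·0 + (-1)·0 + 6·1; 3·0 + 6·0 + 3·1) = (3, 6, 3)
w2 = Bw1 = (0·3 + 4·6 + 3·3; 4·3 + (-1)·6 + 6·3; 3·3 + 6·6 + 3·3) = (33, 24, 54)
w3 = Bw2 = (258, 432, 405)
Bw3 = (2943, 3030, 4581)
w3·Bw3 = 3923559; w3·w3 = 417213; μ ≈ 3923559/417213 = 9.40421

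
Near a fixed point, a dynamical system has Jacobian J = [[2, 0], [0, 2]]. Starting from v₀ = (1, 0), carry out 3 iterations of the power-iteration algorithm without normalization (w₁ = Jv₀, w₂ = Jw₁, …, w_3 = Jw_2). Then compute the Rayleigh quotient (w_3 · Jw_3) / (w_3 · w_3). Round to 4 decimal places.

w1 = Jv₀ = (2·1 + 0·0; 0·1 + 2·0) = (2, 0)
w2 = Jw1 = (2·2 + 0·0; 0·2 + 2·0) = (4, 0)
w3 = Jw2 = (8, 0)
Jw3 = (16, 0)
w3·Jw3 = 8·16 + 0·0 = 128; w3·w3 = 8·8 + 0·0 = 64
λ ≈ 128/64 = 2.0000

2.0000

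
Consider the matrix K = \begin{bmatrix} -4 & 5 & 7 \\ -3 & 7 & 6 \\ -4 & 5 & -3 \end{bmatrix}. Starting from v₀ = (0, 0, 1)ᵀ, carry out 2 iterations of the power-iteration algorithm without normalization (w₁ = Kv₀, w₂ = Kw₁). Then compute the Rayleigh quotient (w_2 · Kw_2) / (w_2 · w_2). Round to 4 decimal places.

λ ≈ -4.3218

w1 = Kv₀ = ((-4)·0 + 5·0 + 7·1; (-3)·0 + 7·0 + 6·1; (-4)·0 + 5·0 + (-3)·1) = (7, 6, -3)
w2 = Kw1 = ((-4)·7 + 5·6 + 7·(-3); (-3)·7 + 7·6 + 6·(-3); (-4)·7 + 5·6 + (-3)·(-3)) = (-19, 3, 11)
Kw2 = (168, 144, 58)
w2·Kw2 = (-19)·168 + 3·144 + 11·58 = -2122; w2·w2 = (-19)·(-19) + 3·3 + 11·11 = 491
λ ≈ -2122/491 = -4.3218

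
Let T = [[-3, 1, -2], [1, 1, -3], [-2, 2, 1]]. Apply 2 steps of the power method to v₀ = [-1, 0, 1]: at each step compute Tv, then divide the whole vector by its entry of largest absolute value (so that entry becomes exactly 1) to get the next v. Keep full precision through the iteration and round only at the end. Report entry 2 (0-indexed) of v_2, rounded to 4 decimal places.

0.5385

Tv0 = (1.00000, -4.00000, 3.00000); divide by -4.00000 → v1 = (-0.25000, 1.00000, -0.75000)
Tv1 = (3.25000, 3.00000, 1.75000); divide by 3.25000 → v2 = (1.00000, 0.92308, 0.53846)
Requested entry of v2: -7/-13 = 0.5385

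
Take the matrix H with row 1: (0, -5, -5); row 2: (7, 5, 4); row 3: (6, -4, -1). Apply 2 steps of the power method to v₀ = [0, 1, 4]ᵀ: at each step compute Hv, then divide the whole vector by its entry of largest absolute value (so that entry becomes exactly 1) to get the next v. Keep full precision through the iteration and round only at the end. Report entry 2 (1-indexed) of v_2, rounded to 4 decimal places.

0.4513

Hv0 = (-25.00000, 21.00000, -8.00000); divide by -25.00000 → v1 = (1.00000, -0.84000, 0.32000)
Hv1 = (2.60000, 4.08000, 9.04000); divide by 9.04000 → v2 = (0.28761, 0.45133, 1.00000)
Requested entry of v2: -102/-226 = 0.4513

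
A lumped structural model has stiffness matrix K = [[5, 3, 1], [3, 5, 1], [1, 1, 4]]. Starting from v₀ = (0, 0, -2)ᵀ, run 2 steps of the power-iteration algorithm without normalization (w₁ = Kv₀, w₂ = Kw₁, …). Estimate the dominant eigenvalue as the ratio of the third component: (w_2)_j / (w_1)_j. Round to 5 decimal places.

λ ≈ 4.50000

w1 = Kv₀ = (5·0 + 3·0 + 1·(-2); 3·0 + 5·0 + 1·(-2); 1·0 + 1·0 + 4·(-2)) = (-2, -2, -8)
w2 = Kw1 = (5·(-2) + 3·(-2) + 1·(-8); 3·(-2) + 5·(-2) + 1·(-8); 1·(-2) + 1·(-2) + 4·(-8)) = (-24, -24, -36)
Ratio at component: -36 / -8 = 4.50000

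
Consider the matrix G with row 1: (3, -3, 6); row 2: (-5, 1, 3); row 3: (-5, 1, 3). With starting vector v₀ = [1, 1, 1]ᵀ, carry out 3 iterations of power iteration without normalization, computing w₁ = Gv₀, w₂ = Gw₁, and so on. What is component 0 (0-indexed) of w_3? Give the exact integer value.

-57

w1 = Gv₀ = (3·1 + (-3)·1 + 6·1; (-5)·1 + 1·1 + 3·1; (-5)·1 + 1·1 + 3·1) = (6, -1, -1)
w2 = Gw1 = (3·6 + (-3)·(-1) + 6·(-1); (-5)·6 + 1·(-1) + 3·(-1); (-5)·6 + 1·(-1) + 3·(-1)) = (15, -34, -34)
w3 = Gw2 = (-57, -211, -211)
The requested component of w3 is -57.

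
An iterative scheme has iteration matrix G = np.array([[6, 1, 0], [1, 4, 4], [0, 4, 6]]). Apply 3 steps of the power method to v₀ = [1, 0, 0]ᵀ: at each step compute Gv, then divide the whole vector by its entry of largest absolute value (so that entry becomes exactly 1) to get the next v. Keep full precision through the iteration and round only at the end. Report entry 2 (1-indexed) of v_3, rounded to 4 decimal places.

0.4009

Gv0 = (6.00000, 1.00000, 0.00000); divide by 6.00000 → v1 = (1.00000, 0.16667, 0.00000)
Gv1 = (6.16667, 1.66667, 0.66667); divide by 6.16667 → v2 = (1.00000, 0.27027, 0.10811)
Gv2 = (6.27027, 2.51351, 1.72973); divide by 6.27027 → v3 = (1.00000, 0.40086, 0.27586)
Requested entry of v3: 93/232 = 0.4009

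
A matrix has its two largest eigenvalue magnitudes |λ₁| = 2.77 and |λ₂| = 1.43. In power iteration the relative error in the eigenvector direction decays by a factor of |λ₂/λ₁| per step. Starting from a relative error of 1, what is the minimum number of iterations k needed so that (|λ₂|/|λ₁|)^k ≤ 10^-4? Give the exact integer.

|λ₂/λ₁| = 1.43/2.77 = 0.51625
Need k ≥ ln(10^-4) / ln(0.51625) = -9.2103 / -0.6612 ≈ 13.930
Smallest integer k satisfying the bound: 14

14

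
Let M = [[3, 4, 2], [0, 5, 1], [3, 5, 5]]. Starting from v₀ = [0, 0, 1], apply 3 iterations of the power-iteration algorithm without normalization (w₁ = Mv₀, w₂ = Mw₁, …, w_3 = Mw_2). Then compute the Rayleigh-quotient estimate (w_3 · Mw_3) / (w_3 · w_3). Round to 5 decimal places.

w1 = Mv₀ = (2, 1, 5)
w2 = Mw1 = (20, 10, 36)
w3 = Mw2 = (172, 86, 290)
Mw3 = (1440, 720, 2396)
w3·Mw3 = 172·1440 + 86·720 + 290·2396 = 1004440; w3·w3 = 172·172 + 86·86 + 290·290 = 121080
λ ≈ 1004440/121080 = 8.29567

8.29567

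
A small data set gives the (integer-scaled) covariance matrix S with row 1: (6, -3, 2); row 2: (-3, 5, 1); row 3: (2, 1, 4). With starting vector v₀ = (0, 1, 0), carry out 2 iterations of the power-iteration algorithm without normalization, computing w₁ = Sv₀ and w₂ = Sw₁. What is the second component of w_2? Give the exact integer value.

w1 = Sv₀ = (-3, 5, 1)
w2 = Sw1 = (-31, 35, 3)
The requested component of w2 is 35.

35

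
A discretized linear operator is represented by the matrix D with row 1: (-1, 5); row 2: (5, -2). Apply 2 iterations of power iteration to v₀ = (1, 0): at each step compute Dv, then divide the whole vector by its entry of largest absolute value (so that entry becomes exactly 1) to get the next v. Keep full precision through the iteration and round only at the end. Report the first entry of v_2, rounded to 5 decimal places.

1.00000

Dv0 = (-1.000000, 5.000000); divide by 5.000000 → v1 = (-0.200000, 1.000000)
Dv1 = (5.200000, -3.000000); divide by 5.200000 → v2 = (1.000000, -0.576923)
Requested entry of v2: 26/26 = 1.00000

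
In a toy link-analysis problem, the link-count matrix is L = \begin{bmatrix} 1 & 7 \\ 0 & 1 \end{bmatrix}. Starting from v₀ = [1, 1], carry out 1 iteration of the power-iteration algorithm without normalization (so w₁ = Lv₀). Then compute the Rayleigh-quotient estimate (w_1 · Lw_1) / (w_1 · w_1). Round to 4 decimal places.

1.8615

w1 = Lv₀ = (1·1 + 7·1; 0·1 + 1·1) = (8, 1)
Lw1 = (15, 1)
w1·Lw1 = 8·15 + 1·1 = 121; w1·w1 = 8·8 + 1·1 = 65
λ ≈ 121/65 = 1.8615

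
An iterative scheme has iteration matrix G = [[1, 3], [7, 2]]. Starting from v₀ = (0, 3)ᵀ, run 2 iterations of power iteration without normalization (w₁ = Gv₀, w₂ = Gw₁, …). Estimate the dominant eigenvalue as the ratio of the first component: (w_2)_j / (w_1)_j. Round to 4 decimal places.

λ ≈ 3.0000

w1 = Gv₀ = (9, 6)
w2 = Gw1 = (27, 75)
Ratio at component: 27 / 9 = 3.0000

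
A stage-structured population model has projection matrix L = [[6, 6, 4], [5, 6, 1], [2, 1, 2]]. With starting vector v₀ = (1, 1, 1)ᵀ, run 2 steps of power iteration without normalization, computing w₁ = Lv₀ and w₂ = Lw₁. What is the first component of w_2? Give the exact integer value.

w1 = Lv₀ = (16, 12, 5)
w2 = Lw1 = (188, 157, 54)
The requested component of w2 is 188.

188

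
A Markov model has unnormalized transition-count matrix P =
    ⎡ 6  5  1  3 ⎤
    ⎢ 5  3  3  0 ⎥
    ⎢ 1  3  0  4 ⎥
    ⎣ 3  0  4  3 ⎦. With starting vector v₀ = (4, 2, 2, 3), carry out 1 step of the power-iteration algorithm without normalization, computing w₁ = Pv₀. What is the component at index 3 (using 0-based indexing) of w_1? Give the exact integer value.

29

w1 = Pv₀ = (6·4 + 5·2 + 1·2 + 3·3; 5·4 + 3·2 + 3·2 + 0·3; 1·4 + 3·2 + 0·2 + 4·3; 3·4 + 0·2 + 4·2 + 3·3) = (45, 32, 22, 29)
The requested component of w1 is 29.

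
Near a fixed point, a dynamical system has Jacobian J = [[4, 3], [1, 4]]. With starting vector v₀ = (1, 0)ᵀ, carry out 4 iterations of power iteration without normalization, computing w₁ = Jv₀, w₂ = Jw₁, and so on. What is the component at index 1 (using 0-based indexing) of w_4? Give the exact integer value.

304

w1 = Jv₀ = (4·1 + 3·0; 1·1 + 4·0) = (4, 1)
w2 = Jw1 = (4·4 + 3·1; 1·4 + 4·1) = (19, 8)
w3 = Jw2 = (100, 51)
w4 = Jw3 = (553, 304)
The requested component of w4 is 304.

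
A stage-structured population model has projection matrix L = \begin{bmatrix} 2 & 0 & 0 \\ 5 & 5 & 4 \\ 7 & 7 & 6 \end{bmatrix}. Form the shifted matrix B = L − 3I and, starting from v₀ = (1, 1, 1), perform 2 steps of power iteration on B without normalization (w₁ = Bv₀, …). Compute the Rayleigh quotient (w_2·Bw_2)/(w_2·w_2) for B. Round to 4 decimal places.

B = L − 3I has rows (-1, 0, 0); (5, 2, 4); (7, 7, 3)
w1 = Bv₀ = (-1, 11, 17)
w2 = Bw1 = (1, 85, 121)
Bw2 = (-1, 659, 965)
w2·Bw2 = 172779; w2·w2 = 21867; μ ≈ 172779/21867 = 7.9014

μ ≈ 7.9014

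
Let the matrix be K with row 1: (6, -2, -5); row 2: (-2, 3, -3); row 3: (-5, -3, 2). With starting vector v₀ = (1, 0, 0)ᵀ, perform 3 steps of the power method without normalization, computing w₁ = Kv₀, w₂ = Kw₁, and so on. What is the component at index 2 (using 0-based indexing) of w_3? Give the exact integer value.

w1 = Kv₀ = (6·1 + (-2)·0 + (-5)·0; (-2)·1 + 3·0 + (-3)·0; (-5)·1 + (-3)·0 + 2·0) = (6, -2, -5)
w2 = Kw1 = (6·6 + (-2)·(-2) + (-5)·(-5); (-2)·6 + 3·(-2) + (-3)·(-5); (-5)·6 + (-3)·(-2) + 2·(-5)) = (65, -3, -34)
w3 = Kw2 = (566, -37, -384)
The requested component of w3 is -384.

-384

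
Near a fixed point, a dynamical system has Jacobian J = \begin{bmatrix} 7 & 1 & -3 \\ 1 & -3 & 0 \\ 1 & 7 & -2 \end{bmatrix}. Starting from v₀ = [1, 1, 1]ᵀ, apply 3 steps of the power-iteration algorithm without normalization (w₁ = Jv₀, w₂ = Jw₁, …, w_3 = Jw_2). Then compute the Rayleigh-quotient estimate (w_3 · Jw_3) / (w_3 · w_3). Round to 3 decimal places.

w1 = Jv₀ = (5, -2, 6)
w2 = Jw1 = (15, 11, -21)
w3 = Jw2 = (179, -18, 134)
Jw3 = (833, 233, -215)
w3·Jw3 = 179·833 + (-18)·233 + 134·(-215) = 116103; w3·w3 = 179·179 + (-18)·(-18) + 134·134 = 50321
λ ≈ 116103/50321 = 2.307

2.307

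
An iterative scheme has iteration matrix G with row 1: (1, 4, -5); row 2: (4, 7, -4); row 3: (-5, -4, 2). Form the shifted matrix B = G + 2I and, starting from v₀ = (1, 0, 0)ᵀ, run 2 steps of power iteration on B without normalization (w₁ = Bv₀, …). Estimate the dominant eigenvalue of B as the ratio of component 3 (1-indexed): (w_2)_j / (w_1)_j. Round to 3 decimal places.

B = G + 2I has rows (3, 4, -5); (4, 9, -4); (-5, -4, 4)
w1 = Bv₀ = (3, 4, -5)
w2 = Bw1 = (50, 68, -51)
Ratio: -51/-5 = 10.200

μ ≈ 10.200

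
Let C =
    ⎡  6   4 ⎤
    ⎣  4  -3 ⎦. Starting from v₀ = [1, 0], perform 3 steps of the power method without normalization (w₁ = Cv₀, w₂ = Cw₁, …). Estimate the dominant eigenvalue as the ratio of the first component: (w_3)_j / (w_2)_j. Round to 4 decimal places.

w1 = Cv₀ = (6, 4)
w2 = Cw1 = (52, 12)
w3 = Cw2 = (360, 172)
Ratio at component: 360 / 52 = 6.9231

6.9231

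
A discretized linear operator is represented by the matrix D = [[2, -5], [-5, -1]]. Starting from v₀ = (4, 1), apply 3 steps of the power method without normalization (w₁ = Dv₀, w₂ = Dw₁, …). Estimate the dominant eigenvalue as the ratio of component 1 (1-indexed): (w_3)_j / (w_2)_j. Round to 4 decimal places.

1.7297

w1 = Dv₀ = (3, -21)
w2 = Dw1 = (111, 6)
w3 = Dw2 = (192, -561)
Ratio at component: 192 / 111 = 1.7297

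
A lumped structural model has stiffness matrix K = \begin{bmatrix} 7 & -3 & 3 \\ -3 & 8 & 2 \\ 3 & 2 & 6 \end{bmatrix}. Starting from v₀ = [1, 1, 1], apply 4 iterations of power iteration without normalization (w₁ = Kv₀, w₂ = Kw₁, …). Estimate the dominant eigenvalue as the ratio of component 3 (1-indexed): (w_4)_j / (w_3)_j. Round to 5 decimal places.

w1 = Kv₀ = (7, 7, 11)
w2 = Kw1 = (61, 57, 101)
w3 = Kw2 = (559, 475, 903)
w4 = Kw3 = (5197, 3929, 8045)
Ratio at component: 8045 / 903 = 8.90919

8.90919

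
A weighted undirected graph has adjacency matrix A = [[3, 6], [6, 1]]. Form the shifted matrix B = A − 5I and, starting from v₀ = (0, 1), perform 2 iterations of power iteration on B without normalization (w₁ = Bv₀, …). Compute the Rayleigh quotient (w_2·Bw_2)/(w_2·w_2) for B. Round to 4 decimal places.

B = A − 5I has rows (-2, 6); (6, -4)
w1 = Bv₀ = (6, -4)
w2 = Bw1 = (-36, 52)
Bw2 = (384, -424)
w2·Bw2 = -35872; w2·w2 = 4000; μ ≈ -35872/4000 = -8.9680

μ ≈ -8.9680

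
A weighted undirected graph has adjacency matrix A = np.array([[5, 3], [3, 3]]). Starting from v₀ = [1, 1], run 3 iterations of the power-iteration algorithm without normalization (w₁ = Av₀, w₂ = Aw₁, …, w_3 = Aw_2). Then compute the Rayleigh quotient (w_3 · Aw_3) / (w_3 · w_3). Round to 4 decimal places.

w1 = Av₀ = (8, 6)
w2 = Aw1 = (58, 42)
w3 = Aw2 = (416, 300)
Aw3 = (2980, 2148)
w3·Aw3 = 416·2980 + 300·2148 = 1884080; w3·w3 = 416·416 + 300·300 = 263056
λ ≈ 1884080/263056 = 7.1623

7.1623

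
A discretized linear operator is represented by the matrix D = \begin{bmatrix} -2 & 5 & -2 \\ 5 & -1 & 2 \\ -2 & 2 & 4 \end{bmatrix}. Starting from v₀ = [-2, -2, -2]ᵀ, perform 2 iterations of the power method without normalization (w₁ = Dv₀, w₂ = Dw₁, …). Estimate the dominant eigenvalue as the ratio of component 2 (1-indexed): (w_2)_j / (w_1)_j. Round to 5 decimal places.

1.16667

w1 = Dv₀ = ((-2)·(-2) + 5·(-2) + (-2)·(-2); 5·(-2) + (-1)·(-2) + 2·(-2); (-2)·(-2) + 2·(-2) + 4·(-2)) = (-2, -12, -8)
w2 = Dw1 = ((-2)·(-2) + 5·(-12) + (-2)·(-8); 5·(-2) + (-1)·(-12) + 2·(-8); (-2)·(-2) + 2·(-12) + 4·(-8)) = (-40, -14, -52)
Ratio at component: -14 / -12 = 1.16667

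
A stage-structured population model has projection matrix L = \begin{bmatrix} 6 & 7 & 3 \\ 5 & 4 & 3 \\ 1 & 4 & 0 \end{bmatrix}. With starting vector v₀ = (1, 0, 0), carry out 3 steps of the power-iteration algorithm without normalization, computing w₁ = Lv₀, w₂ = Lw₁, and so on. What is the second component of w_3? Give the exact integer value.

w1 = Lv₀ = (6, 5, 1)
w2 = Lw1 = (74, 53, 26)
w3 = Lw2 = (893, 660, 286)
The requested component of w3 is 660.

660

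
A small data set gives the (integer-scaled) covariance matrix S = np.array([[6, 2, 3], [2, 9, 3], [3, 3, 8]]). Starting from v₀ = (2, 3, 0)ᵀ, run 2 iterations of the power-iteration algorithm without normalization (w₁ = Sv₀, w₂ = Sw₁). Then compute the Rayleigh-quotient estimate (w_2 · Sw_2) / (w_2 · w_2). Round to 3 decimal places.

13.131

w1 = Sv₀ = (18, 31, 15)
w2 = Sw1 = (215, 360, 267)
Sw2 = (2811, 4471, 3861)
w2·Sw2 = 215·2811 + 360·4471 + 267·3861 = 3244812; w2·w2 = 215·215 + 360·360 + 267·267 = 247114
λ ≈ 3244812/247114 = 13.131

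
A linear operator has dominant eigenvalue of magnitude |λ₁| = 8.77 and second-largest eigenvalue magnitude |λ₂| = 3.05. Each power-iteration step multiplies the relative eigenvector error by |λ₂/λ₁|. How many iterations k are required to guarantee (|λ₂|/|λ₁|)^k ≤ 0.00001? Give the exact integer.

|λ₂/λ₁| = 3.05/8.77 = 0.34778
Need k ≥ ln(0.00001) / ln(0.34778) = -11.5129 / -1.0562 ≈ 10.900
Smallest integer k satisfying the bound: 11

11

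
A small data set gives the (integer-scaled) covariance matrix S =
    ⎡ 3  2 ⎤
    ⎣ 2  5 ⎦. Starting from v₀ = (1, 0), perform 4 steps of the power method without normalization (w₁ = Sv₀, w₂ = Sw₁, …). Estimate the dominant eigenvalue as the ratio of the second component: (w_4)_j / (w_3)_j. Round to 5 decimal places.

w1 = Sv₀ = (3·1 + 2·0; 2·1 + 5·0) = (3, 2)
w2 = Sw1 = (3·3 + 2·2; 2·3 + 5·2) = (13, 16)
w3 = Sw2 = (71, 106)
w4 = Sw3 = (425, 672)
Ratio at component: 672 / 106 = 6.33962

λ ≈ 6.33962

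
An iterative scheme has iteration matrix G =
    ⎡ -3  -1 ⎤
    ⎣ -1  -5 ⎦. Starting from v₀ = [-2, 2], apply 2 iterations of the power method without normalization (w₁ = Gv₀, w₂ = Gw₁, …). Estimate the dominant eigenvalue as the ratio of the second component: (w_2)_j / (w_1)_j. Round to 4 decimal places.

λ ≈ -4.5000

w1 = Gv₀ = ((-3)·(-2) + (-1)·2; (-1)·(-2) + (-5)·2) = (4, -8)
w2 = Gw1 = ((-3)·4 + (-1)·(-8); (-1)·4 + (-5)·(-8)) = (-4, 36)
Ratio at component: 36 / -8 = -4.5000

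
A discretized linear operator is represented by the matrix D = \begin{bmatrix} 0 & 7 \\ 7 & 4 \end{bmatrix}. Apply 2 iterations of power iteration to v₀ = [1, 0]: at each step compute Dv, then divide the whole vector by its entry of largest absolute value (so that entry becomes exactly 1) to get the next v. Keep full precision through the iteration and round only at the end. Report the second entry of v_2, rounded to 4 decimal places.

0.5714

Dv0 = (0.00000, 7.00000); divide by 7.00000 → v1 = (0.00000, 1.00000)
Dv1 = (7.00000, 4.00000); divide by 7.00000 → v2 = (1.00000, 0.57143)
Requested entry of v2: 28/49 = 0.5714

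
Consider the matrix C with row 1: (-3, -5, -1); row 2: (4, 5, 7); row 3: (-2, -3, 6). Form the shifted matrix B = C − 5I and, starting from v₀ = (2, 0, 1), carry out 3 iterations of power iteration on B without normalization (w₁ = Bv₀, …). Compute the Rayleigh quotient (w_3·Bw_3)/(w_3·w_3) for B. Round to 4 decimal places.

B = C − 5I has rows (-8, -5, -1); (4, 0, 7); (-2, -3, 1)
w1 = Bv₀ = (-17, 15, -3)
w2 = Bw1 = (64, -89, -14)
w3 = Bw2 = (-53, 158, 125)
Bw3 = (-491, 663, -243)
w3·Bw3 = 100402; w3·w3 = 43398; μ ≈ 100402/43398 = 2.3135

2.3135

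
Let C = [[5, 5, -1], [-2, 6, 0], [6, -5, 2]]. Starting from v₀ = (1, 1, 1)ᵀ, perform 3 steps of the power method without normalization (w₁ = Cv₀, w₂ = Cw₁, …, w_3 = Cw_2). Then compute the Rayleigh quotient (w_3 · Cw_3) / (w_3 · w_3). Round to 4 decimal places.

5.7721

w1 = Cv₀ = (9, 4, 3)
w2 = Cw1 = (62, 6, 40)
w3 = Cw2 = (300, -88, 422)
Cw3 = (638, -1128, 3084)
w3·Cw3 = 300·638 + (-88)·(-1128) + 422·3084 = 1592112; w3·w3 = 300·300 + (-88)·(-88) + 422·422 = 275828
λ ≈ 1592112/275828 = 5.7721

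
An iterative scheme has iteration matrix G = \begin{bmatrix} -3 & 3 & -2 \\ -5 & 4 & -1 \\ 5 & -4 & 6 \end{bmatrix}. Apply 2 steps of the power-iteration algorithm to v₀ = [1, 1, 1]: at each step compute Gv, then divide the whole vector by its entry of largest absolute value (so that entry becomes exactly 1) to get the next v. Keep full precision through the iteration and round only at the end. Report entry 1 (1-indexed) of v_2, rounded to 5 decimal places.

-0.35000

Gv0 = (-2.000000, -2.000000, 7.000000); divide by 7.000000 → v1 = (-0.285714, -0.285714, 1.000000)
Gv1 = (-2.000000, -0.714286, 5.714286); divide by 5.714286 → v2 = (-0.350000, -0.125000, 1.000000)
Requested entry of v2: -14/40 = -0.35000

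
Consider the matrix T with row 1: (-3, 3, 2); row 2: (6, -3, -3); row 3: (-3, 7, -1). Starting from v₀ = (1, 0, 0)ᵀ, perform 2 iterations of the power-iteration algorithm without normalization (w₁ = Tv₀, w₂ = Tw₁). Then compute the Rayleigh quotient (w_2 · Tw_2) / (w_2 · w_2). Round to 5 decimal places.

λ ≈ -4.52643

w1 = Tv₀ = (-3, 6, -3)
w2 = Tw1 = (21, -27, 54)
Tw2 = (-36, 45, -306)
w2·Tw2 = 21·(-36) + (-27)·45 + 54·(-306) = -18495; w2·w2 = 21·21 + (-27)·(-27) + 54·54 = 4086
λ ≈ -18495/4086 = -4.52643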